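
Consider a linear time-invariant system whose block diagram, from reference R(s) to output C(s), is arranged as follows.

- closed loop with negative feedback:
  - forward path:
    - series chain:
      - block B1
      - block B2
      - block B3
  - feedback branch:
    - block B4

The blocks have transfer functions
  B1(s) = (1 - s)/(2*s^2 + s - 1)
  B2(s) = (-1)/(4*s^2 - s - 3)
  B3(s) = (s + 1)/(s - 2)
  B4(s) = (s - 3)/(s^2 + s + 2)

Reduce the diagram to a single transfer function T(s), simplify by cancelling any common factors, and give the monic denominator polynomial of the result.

[1] series reduction of B1, B2, B3: 1/(8*s^3 - 14*s^2 - 7*s + 6)
[2] collapse the loop ((B1*B2*B3) forward, B4 return): (s^2 + s + 2)/(8*s^5 - 6*s^4 - 5*s^3 - 29*s^2 - 7*s + 9)
The result of step 2 is T(s) in lowest terms. Its denominator has leading coefficient 8; dividing the denominator through by 8 makes it monic.

Hence the answer: s^5 - 3*s^4/4 - 5*s^3/8 - 29*s^2/8 - 7*s/8 + 9/8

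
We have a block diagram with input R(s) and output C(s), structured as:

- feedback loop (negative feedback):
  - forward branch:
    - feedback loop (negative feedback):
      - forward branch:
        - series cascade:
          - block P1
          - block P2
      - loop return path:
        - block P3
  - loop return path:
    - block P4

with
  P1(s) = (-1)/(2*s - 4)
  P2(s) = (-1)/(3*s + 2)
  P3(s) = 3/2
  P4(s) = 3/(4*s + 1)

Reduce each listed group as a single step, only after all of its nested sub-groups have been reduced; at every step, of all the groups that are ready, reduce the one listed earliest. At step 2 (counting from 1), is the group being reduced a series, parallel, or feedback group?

1. multiply P1, P2 (series)
2. collapse the loop ((P1*P2) forward, P3 return)
3. close the feedback loop around [(P1*P2)/(1+(P1*P2)*P3)], P4
So the answer for step 2 is feedback.

Therefore the answer is feedback.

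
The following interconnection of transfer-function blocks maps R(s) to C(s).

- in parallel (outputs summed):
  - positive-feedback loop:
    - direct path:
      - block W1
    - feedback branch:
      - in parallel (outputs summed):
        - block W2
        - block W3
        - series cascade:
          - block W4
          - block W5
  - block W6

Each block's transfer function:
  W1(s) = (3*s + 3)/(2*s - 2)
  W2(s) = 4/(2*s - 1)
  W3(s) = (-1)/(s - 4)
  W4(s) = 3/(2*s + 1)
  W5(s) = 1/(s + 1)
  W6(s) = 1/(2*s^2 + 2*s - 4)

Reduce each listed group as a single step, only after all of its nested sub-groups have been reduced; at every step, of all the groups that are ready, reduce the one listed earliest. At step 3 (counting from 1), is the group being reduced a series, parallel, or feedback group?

Reducing step by step:

Step 1. combine W4, W5 in series
Step 2. combine W2, W3, (W4*W5) in parallel
Step 3. collapse the loop (W1 forward, (W2+W3+(W4*W5)) return)
Step 4. sum the parallel branches [W1/(1-W1*(W2+W3+(W4*W5)))], W6
The group at step 3 is a feedback group.

Answer: feedback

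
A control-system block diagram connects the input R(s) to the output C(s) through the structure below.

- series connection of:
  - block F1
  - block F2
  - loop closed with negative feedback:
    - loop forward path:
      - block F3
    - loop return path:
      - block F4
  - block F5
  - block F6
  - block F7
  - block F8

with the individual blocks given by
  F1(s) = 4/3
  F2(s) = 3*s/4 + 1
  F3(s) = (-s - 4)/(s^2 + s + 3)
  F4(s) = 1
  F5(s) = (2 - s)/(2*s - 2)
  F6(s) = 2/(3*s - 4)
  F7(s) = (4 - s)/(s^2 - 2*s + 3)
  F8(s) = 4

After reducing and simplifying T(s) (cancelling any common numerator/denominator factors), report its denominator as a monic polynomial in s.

Step 1 - reduce the feedback loop with forward F3 and return F4 = (-s - 4)/(s^2 - 1)
Step 2 - multiply F1, F2, [F3/(1+F3*F4)], F5, F6, F7, F8 (series) = (-12*s^4 + 8*s^3 + 224*s^2 - 128*s - 512)/(9*s^6 - 39*s^5 + 72*s^4 - 48*s^3 - 45*s^2 + 87*s - 36)
No further cancellation is possible in the step-2 result, so that is T(s). Its denominator becomes monic after dividing by the leading coefficient 9.

Hence the answer: s^6 - 13*s^5/3 + 8*s^4 - 16*s^3/3 - 5*s^2 + 29*s/3 - 4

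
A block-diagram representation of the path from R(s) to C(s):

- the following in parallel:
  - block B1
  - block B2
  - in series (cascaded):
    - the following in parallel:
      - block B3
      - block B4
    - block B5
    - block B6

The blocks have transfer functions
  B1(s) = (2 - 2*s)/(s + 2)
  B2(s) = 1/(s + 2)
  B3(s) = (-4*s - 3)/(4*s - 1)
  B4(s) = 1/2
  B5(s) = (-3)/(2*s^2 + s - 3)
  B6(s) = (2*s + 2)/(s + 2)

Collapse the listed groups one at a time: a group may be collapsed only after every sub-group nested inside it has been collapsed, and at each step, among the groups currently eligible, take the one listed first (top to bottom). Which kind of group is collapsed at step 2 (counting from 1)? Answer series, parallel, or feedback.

Answer: series

Working:
Step 1 - combine B3, B4 in parallel
Step 2 - cascade (B3+B4), B5, B6
Step 3 - parallel reduction of B1, B2, ((B3+B4)*B5*B6)
So the answer for step 2 is series.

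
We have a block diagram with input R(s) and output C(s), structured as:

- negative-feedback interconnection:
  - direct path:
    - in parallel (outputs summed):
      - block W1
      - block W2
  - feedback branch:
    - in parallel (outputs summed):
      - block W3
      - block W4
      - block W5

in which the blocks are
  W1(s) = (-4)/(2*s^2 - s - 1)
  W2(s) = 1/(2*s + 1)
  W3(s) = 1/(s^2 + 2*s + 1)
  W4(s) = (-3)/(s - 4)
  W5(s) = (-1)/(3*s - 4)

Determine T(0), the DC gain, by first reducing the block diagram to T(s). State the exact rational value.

Reducing step by step:

1. combine W1, W2 in parallel gives (s - 5)/(2*s^2 - s - 1)
2. reduce the parallel group W3, W4, W5 gives (-10*s^3 - s^2 + 6*s + 32)/(3*s^4 - 10*s^3 - 13*s^2 + 16*s + 16)
3. apply the feedback formula to (W1+W2), (W3+W4+W5) gives (3*s^5 - 25*s^4 + 37*s^3 + 81*s^2 - 64*s - 80)/(6*s^6 - 23*s^5 - 29*s^4 + 104*s^3 + 40*s^2 - 30*s - 176)
The step-3 result is T(s). Setting s = 0: T(0) = -80/(-176) = 5/11.

Answer: 5/11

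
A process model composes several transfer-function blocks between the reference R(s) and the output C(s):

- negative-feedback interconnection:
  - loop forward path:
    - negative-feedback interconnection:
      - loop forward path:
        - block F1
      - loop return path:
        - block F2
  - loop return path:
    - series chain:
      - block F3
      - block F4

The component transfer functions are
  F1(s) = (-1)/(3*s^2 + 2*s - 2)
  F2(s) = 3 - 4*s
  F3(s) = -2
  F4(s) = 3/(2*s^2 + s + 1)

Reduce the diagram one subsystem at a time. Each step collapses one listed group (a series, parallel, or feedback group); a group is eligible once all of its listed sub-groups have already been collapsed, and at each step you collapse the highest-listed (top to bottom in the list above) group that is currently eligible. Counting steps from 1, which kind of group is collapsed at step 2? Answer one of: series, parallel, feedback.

Answer: series

Working:
Step 1 - reduce the feedback loop with forward F1 and return F2
Step 2 - series reduction of F3, F4
Step 3 - reduce the feedback loop with forward [F1/(1+F1*F2)] and return (F3*F4)
Step 2 collapses a series group.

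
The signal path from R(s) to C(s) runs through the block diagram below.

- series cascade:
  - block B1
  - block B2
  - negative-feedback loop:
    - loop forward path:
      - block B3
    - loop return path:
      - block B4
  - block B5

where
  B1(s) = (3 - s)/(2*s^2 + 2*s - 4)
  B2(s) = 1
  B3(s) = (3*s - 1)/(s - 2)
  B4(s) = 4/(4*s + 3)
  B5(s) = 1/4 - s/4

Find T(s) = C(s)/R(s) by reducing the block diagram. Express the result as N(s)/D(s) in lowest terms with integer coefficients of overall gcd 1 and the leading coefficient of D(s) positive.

Reducing step by step:

[1] reduce the feedback loop with forward B3 and return B4; result (12*s^2 + 5*s - 3)/(4*s^2 + 7*s - 10)
[2] multiply B1, B2, [B3/(1+B3*B4)], B5 (series), giving the overall T(s)

Answer: (12*s^3 - 31*s^2 - 18*s + 9)/(32*s^3 + 120*s^2 + 32*s - 160)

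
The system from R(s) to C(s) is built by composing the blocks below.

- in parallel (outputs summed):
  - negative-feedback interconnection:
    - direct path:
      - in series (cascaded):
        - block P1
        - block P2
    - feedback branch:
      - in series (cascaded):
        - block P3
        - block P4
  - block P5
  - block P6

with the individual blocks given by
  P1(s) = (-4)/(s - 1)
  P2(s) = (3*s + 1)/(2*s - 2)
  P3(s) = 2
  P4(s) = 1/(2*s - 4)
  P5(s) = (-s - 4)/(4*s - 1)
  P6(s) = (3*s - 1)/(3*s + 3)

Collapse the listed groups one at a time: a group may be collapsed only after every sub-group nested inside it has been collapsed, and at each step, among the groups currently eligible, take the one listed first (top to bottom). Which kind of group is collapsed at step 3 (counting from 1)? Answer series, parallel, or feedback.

Step 1. combine P1, P2 in series
Step 2. cascade P3, P4
Step 3. collapse the loop ((P1*P2) forward, (P3*P4) return)
Step 4. parallel reduction of [(P1*P2)/(1+(P1*P2)*(P3*P4))], P5, P6
The group at step 3 is a feedback group.

Therefore the answer is feedback.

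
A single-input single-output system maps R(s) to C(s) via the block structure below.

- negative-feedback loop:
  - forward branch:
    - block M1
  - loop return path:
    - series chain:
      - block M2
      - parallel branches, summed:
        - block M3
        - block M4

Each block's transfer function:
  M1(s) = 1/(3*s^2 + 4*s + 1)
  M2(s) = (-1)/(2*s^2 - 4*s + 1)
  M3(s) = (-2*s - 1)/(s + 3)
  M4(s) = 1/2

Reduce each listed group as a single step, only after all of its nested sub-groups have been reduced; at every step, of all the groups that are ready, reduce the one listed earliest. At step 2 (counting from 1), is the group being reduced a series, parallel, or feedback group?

1. sum the parallel branches M3, M4
2. combine M2, (M3+M4) in series
3. reduce the feedback loop with forward M1 and return (M2*(M3+M4))
Step 2: series.

Therefore the answer is series.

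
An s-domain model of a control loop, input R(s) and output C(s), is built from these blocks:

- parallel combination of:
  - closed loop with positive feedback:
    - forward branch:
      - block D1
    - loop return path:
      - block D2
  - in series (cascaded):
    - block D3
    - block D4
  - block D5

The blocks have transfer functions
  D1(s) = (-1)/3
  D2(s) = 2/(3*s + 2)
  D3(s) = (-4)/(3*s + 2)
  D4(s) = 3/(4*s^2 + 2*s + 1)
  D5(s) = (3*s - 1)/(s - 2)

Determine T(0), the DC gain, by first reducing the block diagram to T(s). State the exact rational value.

The answer is -23/4.

Reasoning:
Step 1. close the feedback loop around D1, D2; result (-3*s - 2)/(9*s + 8)
Step 2. combine D3, D4 in series; result (-12)/(12*s^3 + 14*s^2 + 7*s + 2)
Step 3. reduce the parallel group [D1/(1-D1*D2)], (D3*D4), D5; result (288*s^5 + 564*s^4 + 386*s^3 + 17*s^2 + 130*s + 184)/(108*s^5 + 6*s^4 - 269*s^3 - 276*s^2 - 132*s - 32)
Step 3 gives the overall T(s). Then T(0) = 184/(-32) = -23/4.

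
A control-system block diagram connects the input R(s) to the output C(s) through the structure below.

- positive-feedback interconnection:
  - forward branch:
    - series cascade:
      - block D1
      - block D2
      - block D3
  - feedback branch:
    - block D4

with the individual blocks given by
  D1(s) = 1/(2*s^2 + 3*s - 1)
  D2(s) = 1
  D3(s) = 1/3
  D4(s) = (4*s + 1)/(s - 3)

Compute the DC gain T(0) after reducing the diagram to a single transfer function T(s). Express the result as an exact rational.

Step 1 - combine D1, D2, D3 in series, giving 1/(6*s^2 + 9*s - 3)
Step 2 - reduce the feedback loop with forward (D1*D2*D3) and return D4, giving (s - 3)/(6*s^3 - 9*s^2 - 34*s + 8)
That last expression is T(s); at s = 0 only the constant terms survive, so T(0) = -3/8.

Final answer: -3/8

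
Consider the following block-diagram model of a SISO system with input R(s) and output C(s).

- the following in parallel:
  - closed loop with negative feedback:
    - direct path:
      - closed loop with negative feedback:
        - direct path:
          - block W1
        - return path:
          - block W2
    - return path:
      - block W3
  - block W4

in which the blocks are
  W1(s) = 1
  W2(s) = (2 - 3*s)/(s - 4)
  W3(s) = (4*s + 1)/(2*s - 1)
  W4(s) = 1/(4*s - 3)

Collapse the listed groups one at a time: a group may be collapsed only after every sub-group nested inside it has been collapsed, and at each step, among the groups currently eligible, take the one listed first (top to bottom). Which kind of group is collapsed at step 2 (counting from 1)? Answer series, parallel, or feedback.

[1] apply the feedback formula to W1, W2
[2] collapse the loop ([W1/(1+W1*W2)] forward, W3 return)
[3] parallel reduction of [[W1/(1+W1*W2)]/(1+[W1/(1+W1*W2)]*W3)], W4
So the answer for step 2 is feedback.

Answer: feedback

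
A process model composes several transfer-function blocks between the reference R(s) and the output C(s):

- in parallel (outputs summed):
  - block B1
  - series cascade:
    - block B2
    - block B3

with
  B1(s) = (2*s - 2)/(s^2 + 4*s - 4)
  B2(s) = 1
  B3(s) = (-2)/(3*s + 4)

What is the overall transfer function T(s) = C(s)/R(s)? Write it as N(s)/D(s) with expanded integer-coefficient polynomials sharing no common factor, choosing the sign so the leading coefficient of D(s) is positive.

Answer: (4*s^2 - 6*s)/(3*s^3 + 16*s^2 + 4*s - 16)

Working:
1. combine B2, B3 in series; result (-2)/(3*s + 4)
2. parallel reduction of B1, (B2*B3); the result is T(s) itself (integer coefficients, no common factor, positive leading denominator coefficient)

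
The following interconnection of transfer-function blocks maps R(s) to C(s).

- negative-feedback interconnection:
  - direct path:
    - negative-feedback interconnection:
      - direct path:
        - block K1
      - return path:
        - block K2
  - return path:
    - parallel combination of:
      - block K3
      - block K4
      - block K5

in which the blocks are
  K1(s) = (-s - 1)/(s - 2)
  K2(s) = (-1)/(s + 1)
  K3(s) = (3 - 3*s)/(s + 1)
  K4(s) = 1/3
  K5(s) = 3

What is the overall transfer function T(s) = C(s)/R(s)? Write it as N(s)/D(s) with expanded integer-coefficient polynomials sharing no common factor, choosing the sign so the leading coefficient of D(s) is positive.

(1) reduce the feedback loop with forward K1 and return K2 = (-s - 1)/(s - 1)
(2) parallel reduction of K3, K4, K5 = (s + 19)/(3*s + 3)
(3) reduce the feedback loop with forward [K1/(1+K1*K2)] and return (K3+K4+K5): this yields T(s), and no further normalization is needed

Hence the answer: (-3*s - 3)/(2*s - 22)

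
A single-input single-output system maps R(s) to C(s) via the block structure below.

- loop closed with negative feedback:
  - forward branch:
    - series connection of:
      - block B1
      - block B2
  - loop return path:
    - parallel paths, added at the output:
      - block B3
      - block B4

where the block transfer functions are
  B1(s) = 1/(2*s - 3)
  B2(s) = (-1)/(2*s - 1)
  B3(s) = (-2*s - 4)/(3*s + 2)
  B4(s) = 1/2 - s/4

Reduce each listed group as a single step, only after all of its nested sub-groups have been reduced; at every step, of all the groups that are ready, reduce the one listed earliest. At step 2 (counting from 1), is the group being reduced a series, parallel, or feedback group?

(1) multiply B1, B2 (series)
(2) add B3, B4 (parallel)
(3) close the feedback loop around (B1*B2), (B3+B4)
Step 2: parallel.

Answer: parallel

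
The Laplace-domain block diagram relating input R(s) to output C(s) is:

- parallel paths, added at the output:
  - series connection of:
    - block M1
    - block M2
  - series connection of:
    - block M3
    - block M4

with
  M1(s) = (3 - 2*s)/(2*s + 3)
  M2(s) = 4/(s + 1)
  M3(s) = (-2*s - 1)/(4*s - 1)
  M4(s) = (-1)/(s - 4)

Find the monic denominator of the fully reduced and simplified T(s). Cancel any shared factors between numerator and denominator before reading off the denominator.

First reduce the diagram to T(s).

[1] reduce the series chain M1, M2 -> (12 - 8*s)/(2*s^2 + 5*s + 3)
[2] reduce the series chain M3, M4 -> (2*s + 1)/(4*s^2 - 17*s + 4)
[3] reduce the parallel group (M1*M2), (M3*M4) -> (-28*s^3 + 196*s^2 - 225*s + 51)/(8*s^4 - 14*s^3 - 65*s^2 - 31*s + 12)
Step 3 gives the fully reduced T(s), with no common factor left to cancel. The denominator's leading coefficient is 8, so divide each of its coefficients by 8 to get the monic form.

Answer: s^4 - 7*s^3/4 - 65*s^2/8 - 31*s/8 + 3/2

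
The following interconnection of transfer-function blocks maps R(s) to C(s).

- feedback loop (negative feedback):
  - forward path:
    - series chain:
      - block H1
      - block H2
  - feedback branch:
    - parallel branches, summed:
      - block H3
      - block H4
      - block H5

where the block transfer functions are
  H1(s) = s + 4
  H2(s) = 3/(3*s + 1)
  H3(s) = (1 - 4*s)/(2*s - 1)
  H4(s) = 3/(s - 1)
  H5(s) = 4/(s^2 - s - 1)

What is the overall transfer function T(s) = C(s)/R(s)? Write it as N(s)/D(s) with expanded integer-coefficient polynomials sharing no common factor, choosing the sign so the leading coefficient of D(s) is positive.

Reducing step by step:

Step 1. reduce the series chain H1, H2, giving (3*s + 12)/(3*s + 1)
Step 2. combine H3, H4, H5 in parallel, giving (-4*s^4 + 15*s^3 - 3*s^2 - 19*s + 8)/(2*s^4 - 5*s^3 + 2*s^2 + 2*s - 1)
Step 3. close the feedback loop around (H1*H2), (H3+H4+H5): this yields T(s), and no further normalization is needed

Answer: (-6*s^5 - 9*s^4 + 54*s^3 - 30*s^2 - 21*s + 12)/(6*s^5 + 16*s^4 - 172*s^3 + 85*s^2 + 205*s - 95)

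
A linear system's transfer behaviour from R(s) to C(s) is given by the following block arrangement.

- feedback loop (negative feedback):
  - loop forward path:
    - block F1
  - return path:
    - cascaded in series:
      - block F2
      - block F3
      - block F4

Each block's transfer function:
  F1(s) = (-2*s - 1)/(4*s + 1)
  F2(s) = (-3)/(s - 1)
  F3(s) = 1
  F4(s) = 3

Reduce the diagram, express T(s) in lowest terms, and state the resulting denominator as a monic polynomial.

Answer: s^2 + 15*s/4 + 2

Working:
Step 1 - series reduction of F2, F3, F4 gives (-9)/(s - 1)
Step 2 - close the feedback loop around F1, (F2*F3*F4) gives (-2*s^2 + s + 1)/(4*s^2 + 15*s + 8)
Step 2 gives the fully reduced T(s), with no common factor left to cancel. The denominator's leading coefficient is 4, so divide each of its coefficients by 4 to get the monic form.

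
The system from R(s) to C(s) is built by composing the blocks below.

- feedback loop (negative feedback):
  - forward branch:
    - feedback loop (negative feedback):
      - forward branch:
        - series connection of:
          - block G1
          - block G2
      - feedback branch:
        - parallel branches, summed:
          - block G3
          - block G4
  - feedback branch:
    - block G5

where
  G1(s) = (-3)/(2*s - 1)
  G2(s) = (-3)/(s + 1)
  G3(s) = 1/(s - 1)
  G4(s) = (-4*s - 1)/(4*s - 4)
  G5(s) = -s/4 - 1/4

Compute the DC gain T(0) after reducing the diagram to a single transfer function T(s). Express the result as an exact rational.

First reduce the diagram to T(s).

1. reduce the series chain G1, G2 -> 9/(2*s^2 + s - 1)
2. sum the parallel branches G3, G4 -> (3 - 4*s)/(4*s - 4)
3. close the feedback loop around (G1*G2), (G3+G4) -> (36*s - 36)/(8*s^3 - 4*s^2 - 44*s + 31)
4. reduce the feedback loop with forward [(G1*G2)/(1+(G1*G2)*(G3+G4))] and return G5 -> (36*s - 36)/(8*s^3 - 13*s^2 - 44*s + 40)
That last expression is T(s); at s = 0 only the constant terms survive, so T(0) = -36/40 = -9/10.

Answer: -9/10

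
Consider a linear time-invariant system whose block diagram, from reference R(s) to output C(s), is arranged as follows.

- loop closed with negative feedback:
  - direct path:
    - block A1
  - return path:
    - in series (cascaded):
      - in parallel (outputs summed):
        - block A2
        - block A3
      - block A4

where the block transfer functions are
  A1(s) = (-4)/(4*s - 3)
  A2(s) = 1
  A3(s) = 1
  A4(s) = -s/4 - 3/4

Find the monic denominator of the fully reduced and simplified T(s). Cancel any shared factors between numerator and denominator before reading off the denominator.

First reduce the diagram to T(s).

Step 1: combine A2, A3 in parallel -> 2
Step 2: combine (A2+A3), A4 in series -> -s/2 - 3/2
Step 3: reduce the feedback loop with forward A1 and return ((A2+A3)*A4) -> (-4)/(6*s + 3)
No further cancellation is possible in the step-3 result, so that is T(s). Its denominator becomes monic after dividing by the leading coefficient 6.

Answer: s + 1/2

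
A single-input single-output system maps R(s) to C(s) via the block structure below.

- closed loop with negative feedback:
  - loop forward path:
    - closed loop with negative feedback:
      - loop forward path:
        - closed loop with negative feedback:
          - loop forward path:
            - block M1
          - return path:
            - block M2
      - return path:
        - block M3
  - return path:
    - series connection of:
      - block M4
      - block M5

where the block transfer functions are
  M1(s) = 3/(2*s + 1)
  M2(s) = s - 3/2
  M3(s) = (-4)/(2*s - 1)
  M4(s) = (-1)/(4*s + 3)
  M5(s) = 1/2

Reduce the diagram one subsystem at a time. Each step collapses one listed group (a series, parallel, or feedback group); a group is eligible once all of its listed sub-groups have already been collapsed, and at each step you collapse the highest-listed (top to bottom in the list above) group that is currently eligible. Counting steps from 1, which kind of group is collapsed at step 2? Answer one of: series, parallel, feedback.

Reducing step by step:

(1) collapse the loop (M1 forward, M2 return)
(2) close the feedback loop around [M1/(1+M1*M2)], M3
(3) combine M4, M5 in series
(4) close the feedback loop around [[M1/(1+M1*M2)]/(1+[M1/(1+M1*M2)]*M3)], (M4*M5)
At step 2 the group reduced is feedback.

Answer: feedback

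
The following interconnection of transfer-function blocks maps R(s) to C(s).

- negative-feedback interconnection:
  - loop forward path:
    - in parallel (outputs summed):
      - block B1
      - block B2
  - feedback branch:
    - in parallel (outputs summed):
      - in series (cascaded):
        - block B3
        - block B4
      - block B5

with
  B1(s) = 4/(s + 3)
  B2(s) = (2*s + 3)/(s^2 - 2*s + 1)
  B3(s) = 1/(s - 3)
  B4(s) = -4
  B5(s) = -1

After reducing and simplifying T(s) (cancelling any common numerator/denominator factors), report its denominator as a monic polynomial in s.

Step 1 - parallel reduction of B1, B2; result (6*s^2 + s + 13)/(s^3 + s^2 - 5*s + 3)
Step 2 - multiply B3, B4 (series); result (-4)/(s - 3)
Step 3 - combine (B3*B4), B5 in parallel; result (-s - 1)/(s - 3)
Step 4 - close the feedback loop around (B1+B2), ((B3*B4)+B5); result (6*s^3 - 17*s^2 + 10*s - 39)/(s^4 - 8*s^3 - 15*s^2 + 4*s - 22)
That last expression is T(s), already simplified, and its denominator is already monic.

Answer: s^4 - 8*s^3 - 15*s^2 + 4*s - 22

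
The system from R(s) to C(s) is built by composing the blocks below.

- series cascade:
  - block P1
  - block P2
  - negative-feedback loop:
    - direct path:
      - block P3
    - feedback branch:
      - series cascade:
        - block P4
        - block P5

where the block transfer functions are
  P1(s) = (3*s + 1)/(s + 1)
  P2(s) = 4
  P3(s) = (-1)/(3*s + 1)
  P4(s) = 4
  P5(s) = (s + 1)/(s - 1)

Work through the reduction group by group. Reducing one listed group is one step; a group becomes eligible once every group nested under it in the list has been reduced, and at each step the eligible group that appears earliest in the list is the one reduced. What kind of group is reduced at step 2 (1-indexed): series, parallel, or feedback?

Step 1: series reduction of P4, P5
Step 2: collapse the loop (P3 forward, (P4*P5) return)
Step 3: cascade P1, P2, [P3/(1+P3*(P4*P5))]
Step 2: feedback.

Final answer: feedback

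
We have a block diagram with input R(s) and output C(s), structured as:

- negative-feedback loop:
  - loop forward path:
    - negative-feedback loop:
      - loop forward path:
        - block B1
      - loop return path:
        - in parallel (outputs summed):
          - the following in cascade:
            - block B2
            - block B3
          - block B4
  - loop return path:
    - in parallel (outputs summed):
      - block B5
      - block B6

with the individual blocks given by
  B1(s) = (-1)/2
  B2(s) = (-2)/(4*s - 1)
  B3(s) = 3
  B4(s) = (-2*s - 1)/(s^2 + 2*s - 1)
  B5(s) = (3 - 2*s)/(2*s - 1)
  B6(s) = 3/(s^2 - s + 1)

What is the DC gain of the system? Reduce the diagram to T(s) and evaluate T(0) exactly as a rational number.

Step 1 - series reduction of B2, B3; result (-6)/(4*s - 1)
Step 2 - parallel reduction of (B2*B3), B4; result (-14*s^2 - 14*s + 7)/(4*s^3 + 7*s^2 - 6*s + 1)
Step 3 - apply the feedback formula to B1, ((B2*B3)+B4); result (-4*s^3 - 7*s^2 + 6*s - 1)/(8*s^3 + 28*s^2 + 2*s - 5)
Step 4 - parallel reduction of B5, B6; result (-2*s^3 + 5*s^2 + s)/(2*s^3 - 3*s^2 + 3*s - 1)
Step 5 - reduce the feedback loop with forward [B1/(1+B1*((B2*B3)+B4))] and return (B5+B6); result (-8*s^6 - 2*s^5 + 21*s^4 - 37*s^3 + 28*s^2 - 9*s + 1)/(24*s^6 + 26*s^5 - 107*s^4 + 85*s^3 - 6*s^2 - 18*s + 5)
The step-5 result is T(s). Setting s = 0: T(0) = 1/5.

Final answer: 1/5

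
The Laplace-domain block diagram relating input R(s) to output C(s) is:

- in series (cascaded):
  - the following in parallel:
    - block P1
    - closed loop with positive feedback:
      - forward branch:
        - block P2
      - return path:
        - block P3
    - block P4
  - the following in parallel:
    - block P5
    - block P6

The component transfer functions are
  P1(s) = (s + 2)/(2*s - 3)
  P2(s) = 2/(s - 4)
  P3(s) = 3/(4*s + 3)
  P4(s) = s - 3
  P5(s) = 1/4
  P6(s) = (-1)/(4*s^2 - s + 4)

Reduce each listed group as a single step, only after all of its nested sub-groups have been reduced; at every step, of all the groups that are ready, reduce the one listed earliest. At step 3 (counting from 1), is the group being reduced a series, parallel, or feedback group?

Step 1. feedback reduction of P2, P3
Step 2. add P1, [P2/(1-P2*P3)], P4 (parallel)
Step 3. combine P5, P6 in parallel
Step 4. reduce the series chain (P1+[P2/(1-P2*P3)]+P4), (P5+P6)
At step 3 the group reduced is parallel.

Answer: parallel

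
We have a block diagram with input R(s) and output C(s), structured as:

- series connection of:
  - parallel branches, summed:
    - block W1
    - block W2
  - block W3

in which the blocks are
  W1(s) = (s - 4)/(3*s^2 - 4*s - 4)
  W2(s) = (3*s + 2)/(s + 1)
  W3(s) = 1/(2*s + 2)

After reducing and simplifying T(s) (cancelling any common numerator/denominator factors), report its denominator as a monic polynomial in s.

Step 1: add W1, W2 (parallel); result (9*s^3 - 5*s^2 - 23*s - 12)/(3*s^3 - s^2 - 8*s - 4)
Step 2: combine (W1+W2), W3 in series; result (9*s^3 - 5*s^2 - 23*s - 12)/(6*s^4 + 4*s^3 - 18*s^2 - 24*s - 8)
Step 2 gives the fully reduced T(s), with no common factor left to cancel. The denominator's leading coefficient is 6, so divide each of its coefficients by 6 to get the monic form.

Hence the answer: s^4 + 2*s^3/3 - 3*s^2 - 4*s - 4/3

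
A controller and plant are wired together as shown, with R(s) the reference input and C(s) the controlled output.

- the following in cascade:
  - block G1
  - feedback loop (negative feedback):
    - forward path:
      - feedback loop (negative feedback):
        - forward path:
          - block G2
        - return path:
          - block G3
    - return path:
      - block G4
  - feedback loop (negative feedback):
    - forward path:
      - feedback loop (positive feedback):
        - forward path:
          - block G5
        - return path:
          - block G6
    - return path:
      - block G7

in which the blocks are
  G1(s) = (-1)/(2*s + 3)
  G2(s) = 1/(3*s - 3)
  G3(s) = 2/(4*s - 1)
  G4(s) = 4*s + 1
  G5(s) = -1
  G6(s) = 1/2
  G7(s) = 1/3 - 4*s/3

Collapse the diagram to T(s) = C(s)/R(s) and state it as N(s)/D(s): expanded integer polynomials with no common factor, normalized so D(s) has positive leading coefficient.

1. close the feedback loop around G2, G3, giving (4*s - 1)/(12*s^2 - 15*s + 5)
2. collapse the loop ([G2/(1+G2*G3)] forward, G4 return), giving (4*s - 1)/(28*s^2 - 15*s + 4)
3. close the feedback loop around G5, G6, giving (-2)/3
4. reduce the feedback loop with forward [G5/(1-G5*G6)] and return G7, giving (-6)/(8*s + 7)
5. series reduction of G1, [[G2/(1+G2*G3)]/(1+[G2/(1+G2*G3)]*G4)], [[G5/(1-G5*G6)]/(1+[G5/(1-G5*G6)]*G7)]; the result is T(s) itself (integer coefficients, no common factor, positive leading denominator coefficient)

Therefore the answer is (24*s - 6)/(448*s^4 + 824*s^3 + 82*s^2 - 163*s + 84).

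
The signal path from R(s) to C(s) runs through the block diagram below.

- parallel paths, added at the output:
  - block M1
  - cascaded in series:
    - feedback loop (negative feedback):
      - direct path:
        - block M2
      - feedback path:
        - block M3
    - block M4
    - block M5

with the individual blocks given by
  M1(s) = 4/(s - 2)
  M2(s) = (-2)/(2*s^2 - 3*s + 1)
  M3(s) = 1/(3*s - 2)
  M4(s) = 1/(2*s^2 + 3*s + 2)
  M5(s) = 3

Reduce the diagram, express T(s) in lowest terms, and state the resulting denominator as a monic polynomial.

Step 1. feedback reduction of M2, M3 -> (4 - 6*s)/(6*s^3 - 13*s^2 + 9*s - 4)
Step 2. multiply [M2/(1+M2*M3)], M4, M5 (series) -> (12 - 18*s)/(12*s^5 - 8*s^4 - 9*s^3 - 7*s^2 + 6*s - 8)
Step 3. combine M1, ([M2/(1+M2*M3)]*M4*M5) in parallel -> (48*s^5 - 32*s^4 - 36*s^3 - 46*s^2 + 72*s - 56)/(12*s^6 - 32*s^5 + 7*s^4 + 11*s^3 + 20*s^2 - 20*s + 16)
No further cancellation is possible in the step-3 result, so that is T(s). Its denominator becomes monic after dividing by the leading coefficient 12.

Hence the answer: s^6 - 8*s^5/3 + 7*s^4/12 + 11*s^3/12 + 5*s^2/3 - 5*s/3 + 4/3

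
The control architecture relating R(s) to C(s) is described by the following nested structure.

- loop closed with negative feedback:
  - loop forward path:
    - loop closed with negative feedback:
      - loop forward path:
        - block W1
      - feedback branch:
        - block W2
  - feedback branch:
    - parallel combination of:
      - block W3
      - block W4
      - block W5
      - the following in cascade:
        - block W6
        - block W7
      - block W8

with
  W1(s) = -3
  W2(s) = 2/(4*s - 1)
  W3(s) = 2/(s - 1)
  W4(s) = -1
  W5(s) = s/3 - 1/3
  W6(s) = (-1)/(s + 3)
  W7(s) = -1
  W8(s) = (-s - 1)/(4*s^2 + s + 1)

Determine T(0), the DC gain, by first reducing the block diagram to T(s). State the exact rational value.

[1] apply the feedback formula to W1, W2 = (3 - 12*s)/(4*s - 7)
[2] cascade W6, W7 = 1/(s + 3)
[3] parallel reduction of W3, W4, W5, (W6*W7), W8 = (4*s^5 - 7*s^4 - 12*s^3 + 95*s^2 + 28*s + 36)/(12*s^4 + 27*s^3 - 27*s^2 - 3*s - 9)
[4] reduce the feedback loop with forward [W1/(1+W1*W2)] and return (W3+W4+W5+(W6*W7)+W8) = (48*s^5 + 96*s^4 - 135*s^3 + 15*s^2 - 33*s + 9)/(16*s^6 - 48*s^5 - 49*s^4 + 491*s^3 - 42*s^2 + 121*s - 57)
That last expression is T(s); at s = 0 only the constant terms survive, so T(0) = 9/(-57) = -3/19.

Hence the answer: -3/19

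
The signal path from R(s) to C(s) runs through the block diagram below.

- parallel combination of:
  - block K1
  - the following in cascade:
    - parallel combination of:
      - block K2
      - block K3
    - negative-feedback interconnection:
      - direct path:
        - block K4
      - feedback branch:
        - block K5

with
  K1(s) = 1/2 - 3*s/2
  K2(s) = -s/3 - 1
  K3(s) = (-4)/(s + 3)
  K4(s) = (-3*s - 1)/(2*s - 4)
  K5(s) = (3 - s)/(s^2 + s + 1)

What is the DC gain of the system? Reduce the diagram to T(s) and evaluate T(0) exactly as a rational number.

Reducing step by step:

Step 1 - reduce the parallel group K2, K3 = (-s^2 - 6*s - 21)/(3*s + 9)
Step 2 - close the feedback loop around K4, K5 = (-3*s^3 - 4*s^2 - 4*s - 1)/(2*s^3 + s^2 - 10*s - 7)
Step 3 - reduce the series chain (K2+K3), [K4/(1+K4*K5)] = (3*s^5 + 22*s^4 + 91*s^3 + 109*s^2 + 90*s + 21)/(6*s^4 + 21*s^3 - 21*s^2 - 111*s - 63)
Step 4 - combine K1, ((K2+K3)*[K4/(1+K4*K5)]) in parallel = (-12*s^5 - 13*s^4 + 266*s^3 + 530*s^2 + 258*s - 21)/(12*s^4 + 42*s^3 - 42*s^2 - 222*s - 126)
DC gain: substitute s = 0 into T(s) from step 4: T(0) = -21/(-126) = 1/6.

Answer: 1/6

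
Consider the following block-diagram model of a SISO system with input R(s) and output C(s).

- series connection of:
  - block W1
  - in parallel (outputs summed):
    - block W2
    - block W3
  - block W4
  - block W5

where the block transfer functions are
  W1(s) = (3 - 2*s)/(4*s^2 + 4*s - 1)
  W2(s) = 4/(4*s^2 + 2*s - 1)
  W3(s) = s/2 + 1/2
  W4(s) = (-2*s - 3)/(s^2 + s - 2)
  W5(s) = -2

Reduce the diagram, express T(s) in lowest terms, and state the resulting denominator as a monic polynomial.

1. parallel reduction of W2, W3 -> (4*s^3 + 6*s^2 + s + 7)/(8*s^2 + 4*s - 2)
2. reduce the series chain W1, (W2+W3), W4, W5 -> (-16*s^5 - 24*s^4 + 32*s^3 + 26*s^2 + 9*s + 63)/(16*s^6 + 40*s^5 - 8*s^4 - 54*s^3 - 5*s^2 + 13*s - 2)
T(s) is the step-2 result (common factors already cancelled). Leading coefficient of the denominator: 16. Divide through by 16 for the monic polynomial.

Answer: s^6 + 5*s^5/2 - s^4/2 - 27*s^3/8 - 5*s^2/16 + 13*s/16 - 1/8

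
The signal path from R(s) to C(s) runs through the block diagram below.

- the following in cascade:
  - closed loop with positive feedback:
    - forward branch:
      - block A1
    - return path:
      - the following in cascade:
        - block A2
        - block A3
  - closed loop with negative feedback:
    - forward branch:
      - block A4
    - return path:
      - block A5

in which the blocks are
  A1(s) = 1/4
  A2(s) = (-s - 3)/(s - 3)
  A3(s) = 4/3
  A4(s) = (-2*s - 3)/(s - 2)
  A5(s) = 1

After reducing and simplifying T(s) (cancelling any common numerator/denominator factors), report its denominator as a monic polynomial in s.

Reducing step by step:

Step 1: cascade A2, A3, giving (-4*s - 12)/(3*s - 9)
Step 2: close the feedback loop around A1, (A2*A3), giving (3*s - 9)/(16*s - 24)
Step 3: apply the feedback formula to A4, A5, giving (2*s + 3)/(s + 5)
Step 4: cascade [A1/(1-A1*(A2*A3))], [A4/(1+A4*A5)], giving (6*s^2 - 9*s - 27)/(16*s^2 + 56*s - 120)
The result of step 4 is T(s) in lowest terms. Its denominator has leading coefficient 16; dividing the denominator through by 16 makes it monic.

Answer: s^2 + 7*s/2 - 15/2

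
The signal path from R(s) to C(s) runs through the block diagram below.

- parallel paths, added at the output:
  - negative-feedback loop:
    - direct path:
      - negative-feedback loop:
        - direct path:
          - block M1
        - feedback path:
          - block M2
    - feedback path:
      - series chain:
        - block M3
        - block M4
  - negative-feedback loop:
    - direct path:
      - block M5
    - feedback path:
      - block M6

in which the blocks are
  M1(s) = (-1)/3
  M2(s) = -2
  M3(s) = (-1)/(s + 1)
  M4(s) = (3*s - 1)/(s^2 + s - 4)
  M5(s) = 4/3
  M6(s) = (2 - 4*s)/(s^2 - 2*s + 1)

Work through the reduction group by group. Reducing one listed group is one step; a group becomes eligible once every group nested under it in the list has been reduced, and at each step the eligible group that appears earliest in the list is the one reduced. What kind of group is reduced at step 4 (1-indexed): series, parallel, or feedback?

The answer is feedback.

Reasoning:
[1] reduce the feedback loop with forward M1 and return M2
[2] cascade M3, M4
[3] apply the feedback formula to [M1/(1+M1*M2)], (M3*M4)
[4] apply the feedback formula to M5, M6
[5] reduce the parallel group [[M1/(1+M1*M2)]/(1+[M1/(1+M1*M2)]*(M3*M4))], [M5/(1+M5*M6)]
At step 4 the group reduced is feedback.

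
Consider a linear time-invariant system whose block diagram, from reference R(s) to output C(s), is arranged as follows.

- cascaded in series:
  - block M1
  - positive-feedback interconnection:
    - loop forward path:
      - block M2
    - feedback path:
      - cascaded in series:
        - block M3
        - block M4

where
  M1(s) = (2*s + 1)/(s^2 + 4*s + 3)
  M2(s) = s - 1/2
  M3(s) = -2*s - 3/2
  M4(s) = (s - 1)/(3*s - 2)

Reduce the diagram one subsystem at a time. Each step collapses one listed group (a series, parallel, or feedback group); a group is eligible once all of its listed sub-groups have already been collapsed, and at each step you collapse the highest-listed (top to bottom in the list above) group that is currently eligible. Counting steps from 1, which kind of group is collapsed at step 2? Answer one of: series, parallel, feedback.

Step 1: multiply M3, M4 (series)
Step 2: apply the feedback formula to M2, (M3*M4)
Step 3: reduce the series chain M1, [M2/(1-M2*(M3*M4))]
The group at step 2 is a feedback group.

Final answer: feedback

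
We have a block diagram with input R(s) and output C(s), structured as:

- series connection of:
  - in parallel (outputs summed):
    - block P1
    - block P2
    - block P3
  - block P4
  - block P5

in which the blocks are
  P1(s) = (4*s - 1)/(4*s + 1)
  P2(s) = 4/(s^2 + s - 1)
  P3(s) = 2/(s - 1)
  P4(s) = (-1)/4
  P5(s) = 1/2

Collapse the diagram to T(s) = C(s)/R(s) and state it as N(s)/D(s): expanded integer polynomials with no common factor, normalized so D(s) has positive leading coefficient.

The answer is (-4*s^4 - 7*s^3 - 18*s^2 + 12*s + 7)/(32*s^4 + 8*s^3 - 64*s^2 + 16*s + 8).

Reasoning:
1. parallel reduction of P1, P2, P3 -> (4*s^4 + 7*s^3 + 18*s^2 - 12*s - 7)/(4*s^4 + s^3 - 8*s^2 + 2*s + 1)
2. combine (P1+P2+P3), P4, P5 in series; the result is T(s) itself (integer coefficients, no common factor, positive leading denominator coefficient)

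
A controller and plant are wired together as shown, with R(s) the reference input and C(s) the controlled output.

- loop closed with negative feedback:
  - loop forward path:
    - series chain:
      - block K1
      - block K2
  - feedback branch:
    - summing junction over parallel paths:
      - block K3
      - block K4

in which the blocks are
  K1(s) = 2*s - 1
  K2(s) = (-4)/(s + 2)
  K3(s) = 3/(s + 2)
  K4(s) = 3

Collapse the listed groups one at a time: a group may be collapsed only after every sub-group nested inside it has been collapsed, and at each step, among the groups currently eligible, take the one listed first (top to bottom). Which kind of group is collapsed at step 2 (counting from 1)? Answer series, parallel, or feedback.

The answer is parallel.

Reasoning:
(1) multiply K1, K2 (series)
(2) sum the parallel branches K3, K4
(3) collapse the loop ((K1*K2) forward, (K3+K4) return)
So the answer for step 2 is parallel.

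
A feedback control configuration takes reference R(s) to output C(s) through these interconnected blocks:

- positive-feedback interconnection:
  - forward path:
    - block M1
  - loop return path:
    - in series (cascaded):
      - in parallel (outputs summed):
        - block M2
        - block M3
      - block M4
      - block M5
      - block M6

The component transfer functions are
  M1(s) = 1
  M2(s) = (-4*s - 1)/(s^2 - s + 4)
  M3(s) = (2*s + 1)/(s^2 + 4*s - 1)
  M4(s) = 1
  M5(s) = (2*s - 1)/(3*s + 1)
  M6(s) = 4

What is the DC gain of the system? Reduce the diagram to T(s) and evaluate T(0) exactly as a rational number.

First reduce the diagram to T(s).

1. parallel reduction of M2, M3: (-2*s^3 - 18*s^2 + 7*s + 5)/(s^4 + 3*s^3 - s^2 + 17*s - 4)
2. cascade (M2+M3), M4, M5, M6: (-16*s^4 - 136*s^3 + 128*s^2 + 12*s - 20)/(3*s^5 + 10*s^4 + 50*s^2 + 5*s - 4)
3. collapse the loop (M1 forward, ((M2+M3)*M4*M5*M6) return): (3*s^5 + 10*s^4 + 50*s^2 + 5*s - 4)/(3*s^5 + 26*s^4 + 136*s^3 - 78*s^2 - 7*s + 16)
Evaluating the step-3 result (the overall T(s)) at s = 0 gives T(0) = -4/16 = -1/4.

Answer: -1/4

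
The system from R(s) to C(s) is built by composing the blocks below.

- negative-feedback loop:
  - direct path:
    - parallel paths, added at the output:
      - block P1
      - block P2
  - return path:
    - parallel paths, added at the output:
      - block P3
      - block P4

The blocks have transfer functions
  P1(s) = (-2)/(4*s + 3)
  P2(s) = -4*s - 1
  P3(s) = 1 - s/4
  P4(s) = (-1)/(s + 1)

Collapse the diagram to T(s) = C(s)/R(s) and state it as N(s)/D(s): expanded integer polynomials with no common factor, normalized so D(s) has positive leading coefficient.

Answer: (-64*s^3 - 128*s^2 - 84*s - 20)/(16*s^4 - 32*s^3 - 27*s^2 + 13*s + 12)

Working:
Step 1. parallel reduction of P1, P2; result (-16*s^2 - 16*s - 5)/(4*s + 3)
Step 2. parallel reduction of P3, P4; result (-s^2 + 3*s)/(4*s + 4)
Step 3. collapse the loop ((P1+P2) forward, (P3+P4) return): this yields T(s), and no further normalization is needed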